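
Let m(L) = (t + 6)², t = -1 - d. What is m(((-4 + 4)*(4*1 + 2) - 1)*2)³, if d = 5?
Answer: 0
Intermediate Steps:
t = -6 (t = -1 - 1*5 = -1 - 5 = -6)
m(L) = 0 (m(L) = (-6 + 6)² = 0² = 0)
m(((-4 + 4)*(4*1 + 2) - 1)*2)³ = 0³ = 0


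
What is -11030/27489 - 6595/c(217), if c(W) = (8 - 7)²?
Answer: -181300985/27489 ≈ -6595.4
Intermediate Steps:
c(W) = 1 (c(W) = 1² = 1)
-11030/27489 - 6595/c(217) = -11030/27489 - 6595/1 = -11030*1/27489 - 6595*1 = -11030/27489 - 6595 = -181300985/27489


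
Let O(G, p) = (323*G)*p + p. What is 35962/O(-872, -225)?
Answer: 35962/63372375 ≈ 0.00056747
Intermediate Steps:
O(G, p) = p + 323*G*p (O(G, p) = 323*G*p + p = p + 323*G*p)
35962/O(-872, -225) = 35962/((-225*(1 + 323*(-872)))) = 35962/((-225*(1 - 281656))) = 35962/((-225*(-281655))) = 35962/63372375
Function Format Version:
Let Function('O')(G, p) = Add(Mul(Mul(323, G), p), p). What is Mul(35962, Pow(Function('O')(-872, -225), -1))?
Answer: Rational(35962, 63372375) ≈ 0.00056747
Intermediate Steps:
Function('O')(G, p) = Add(p, Mul(323, G, p)) (Function('O')(G, p) = Add(Mul(323, G, p), p) = Add(p, Mul(323, G, p)))
Mul(35962, Pow(Function('O')(-872, -225), -1)) = Mul(35962, Pow(Mul(-225, Add(1, Mul(323, -872))), -1)) = Mul(35962, Pow(Mul(-225, Add(1, -281656)), -1)) = Mul(35962, Pow(Mul(-225, -281655), -1)) = Mul(35962, Pow(63372375, -1)) = Mul(35962, Rational(1, 63372375)) = Rational(35962, 63372375)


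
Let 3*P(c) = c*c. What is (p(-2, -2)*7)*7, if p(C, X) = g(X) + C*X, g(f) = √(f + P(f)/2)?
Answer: 196 + 98*I*√3/3 ≈ 196.0 + 56.58*I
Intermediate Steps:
P(c) = c²/3 (P(c) = (c*c)/3 = c²/3)
g(f) = √(f + f²/6) (g(f) = √(f + (f²/3)/2) = √(f + (f²/3)*(½)) = √(f + f²/6))
p(C, X) = C*X + √6*√(X*(6 + X))/6 (p(C, X) = √6*√(X*(6 + X))/6 + C*X = C*X + √6*√(X*(6 + X))/6)
(p(-2, -2)*7)*7 = ((-2*(-2) + √6*√(-2*(6 - 2))/6)*7)*7 = ((4 + √6*√(-2*4)/6)*7)*7 = ((4 + √6*√(-8)/6)*7)*7 = ((4 + √6*(2*I*√2)/6)*7)*7 = ((4 + 2*I*√3/3)*7)*7 = (28 + 14*I*√3/3)*7 = 196 + 98*I*√3/3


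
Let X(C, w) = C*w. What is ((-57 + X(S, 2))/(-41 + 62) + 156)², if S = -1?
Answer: 10349089/441 ≈ 23467.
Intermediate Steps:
((-57 + X(S, 2))/(-41 + 62) + 156)² = ((-57 - 1*2)/(-41 + 62) + 156)² = ((-57 - 2)/21 + 156)² = (-59*1/21 + 156)² = (-59/21 + 156)² = (3217/21)² = 10349089/441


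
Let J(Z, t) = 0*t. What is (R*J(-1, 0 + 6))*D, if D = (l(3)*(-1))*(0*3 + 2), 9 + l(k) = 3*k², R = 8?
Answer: 0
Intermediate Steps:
J(Z, t) = 0
l(k) = -9 + 3*k²
D = -36 (D = ((-9 + 3*3²)*(-1))*(0*3 + 2) = ((-9 + 3*9)*(-1))*(0 + 2) = ((-9 + 27)*(-1))*2 = (18*(-1))*2 = -18*2 = -36)
(R*J(-1, 0 + 6))*D = (8*0)*(-36) = 0*(-36) = 0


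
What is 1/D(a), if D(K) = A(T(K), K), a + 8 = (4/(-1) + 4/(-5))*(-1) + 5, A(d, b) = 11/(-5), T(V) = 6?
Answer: -5/11 ≈ -0.45455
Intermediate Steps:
A(d, b) = -11/5 (A(d, b) = 11*(-1/5) = -11/5)
a = 9/5 (a = -8 + ((4/(-1) + 4/(-5))*(-1) + 5) = -8 + ((4*(-1) + 4*(-1/5))*(-1) + 5) = -8 + ((-4 - 4/5)*(-1) + 5) = -8 + (-24/5*(-1) + 5) = -8 + (24/5 + 5) = -8 + 49/5 = 9/5 ≈ 1.8000)
D(K) = -11/5
1/D(a) = 1/(-11/5) = -5/11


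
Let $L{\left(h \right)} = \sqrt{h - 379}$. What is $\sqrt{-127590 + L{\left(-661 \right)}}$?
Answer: $\sqrt{-127590 + 4 i \sqrt{65}} \approx 0.045 + 357.2 i$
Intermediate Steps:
$L{\left(h \right)} = \sqrt{-379 + h}$
$\sqrt{-127590 + L{\left(-661 \right)}} = \sqrt{-127590 + \sqrt{-379 - 661}} = \sqrt{-127590 + \sqrt{-1040}} = \sqrt{-127590 + 4 i \sqrt{65}}$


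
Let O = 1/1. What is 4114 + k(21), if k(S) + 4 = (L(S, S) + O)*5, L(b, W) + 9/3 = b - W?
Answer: 4100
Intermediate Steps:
L(b, W) = -3 + b - W (L(b, W) = -3 + (b - W) = -3 + b - W)
O = 1
k(S) = -14 (k(S) = -4 + ((-3 + S - S) + 1)*5 = -4 + (-3 + 1)*5 = -4 - 2*5 = -4 - 10 = -14)
4114 + k(21) = 4114 - 14 = 4100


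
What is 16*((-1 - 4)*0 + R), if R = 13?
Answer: 208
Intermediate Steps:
16*((-1 - 4)*0 + R) = 16*((-1 - 4)*0 + 13) = 16*(-5*0 + 13) = 16*(0 + 13) = 16*13 = 208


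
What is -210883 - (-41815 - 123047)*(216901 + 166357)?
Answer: 63184469513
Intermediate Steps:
-210883 - (-41815 - 123047)*(216901 + 166357) = -210883 - (-164862)*383258 = -210883 - 1*(-63184680396) = -210883 + 63184680396 = 63184469513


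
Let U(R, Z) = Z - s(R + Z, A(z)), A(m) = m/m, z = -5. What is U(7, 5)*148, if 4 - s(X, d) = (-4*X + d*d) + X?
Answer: -5032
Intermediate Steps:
A(m) = 1
s(X, d) = 4 - d² + 3*X (s(X, d) = 4 - ((-4*X + d*d) + X) = 4 - ((-4*X + d²) + X) = 4 - ((d² - 4*X) + X) = 4 - (d² - 3*X) = 4 + (-d² + 3*X) = 4 - d² + 3*X)
U(R, Z) = -3 - 3*R - 2*Z (U(R, Z) = Z - (4 - 1*1² + 3*(R + Z)) = Z - (4 - 1*1 + (3*R + 3*Z)) = Z - (4 - 1 + (3*R + 3*Z)) = Z - (3 + 3*R + 3*Z) = Z + (-3 - 3*R - 3*Z) = -3 - 3*R - 2*Z)
U(7, 5)*148 = (-3 - 3*7 - 2*5)*148 = (-3 - 21 - 10)*148 = -34*148 = -5032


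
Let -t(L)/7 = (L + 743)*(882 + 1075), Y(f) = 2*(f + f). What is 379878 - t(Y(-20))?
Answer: 9462315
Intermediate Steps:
Y(f) = 4*f (Y(f) = 2*(2*f) = 4*f)
t(L) = -10178357 - 13699*L (t(L) = -7*(L + 743)*(882 + 1075) = -7*(743 + L)*1957 = -7*(1454051 + 1957*L) = -10178357 - 13699*L)
379878 - t(Y(-20)) = 379878 - (-10178357 - 54796*(-20)) = 379878 - (-10178357 - 13699*(-80)) = 379878 - (-10178357 + 1095920) = 379878 - 1*(-9082437) = 379878 + 9082437 = 9462315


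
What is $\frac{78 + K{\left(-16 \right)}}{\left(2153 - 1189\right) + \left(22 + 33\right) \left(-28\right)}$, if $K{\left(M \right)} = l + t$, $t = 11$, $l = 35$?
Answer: $- \frac{31}{144} \approx -0.21528$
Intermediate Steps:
$K{\left(M \right)} = 46$ ($K{\left(M \right)} = 35 + 11 = 46$)
$\frac{78 + K{\left(-16 \right)}}{\left(2153 - 1189\right) + \left(22 + 33\right) \left(-28\right)} = \frac{78 + 46}{\left(2153 - 1189\right) + \left(22 + 33\right) \left(-28\right)} = \frac{124}{\left(2153 - 1189\right) + 55 \left(-28\right)} = \frac{124}{964 - 1540} = \frac{124}{-576} = 124 \left(- \frac{1}{576}\right) = - \frac{31}{144}$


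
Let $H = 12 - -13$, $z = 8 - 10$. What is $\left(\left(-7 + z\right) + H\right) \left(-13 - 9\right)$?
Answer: $-352$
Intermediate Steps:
$z = -2$ ($z = 8 - 10 = -2$)
$H = 25$ ($H = 12 + 13 = 25$)
$\left(\left(-7 + z\right) + H\right) \left(-13 - 9\right) = \left(\left(-7 - 2\right) + 25\right) \left(-13 - 9\right) = \left(-9 + 25\right) \left(-13 - 9\right) = 16 \left(-22\right) = -352$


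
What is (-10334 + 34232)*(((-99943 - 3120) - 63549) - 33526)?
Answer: -4782897924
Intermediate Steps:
(-10334 + 34232)*(((-99943 - 3120) - 63549) - 33526) = 23898*((-103063 - 63549) - 33526) = 23898*(-166612 - 33526) = 23898*(-200138) = -4782897924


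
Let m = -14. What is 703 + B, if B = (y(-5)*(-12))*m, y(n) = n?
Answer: -137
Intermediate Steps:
B = -840 (B = -5*(-12)*(-14) = 60*(-14) = -840)
703 + B = 703 - 840 = -137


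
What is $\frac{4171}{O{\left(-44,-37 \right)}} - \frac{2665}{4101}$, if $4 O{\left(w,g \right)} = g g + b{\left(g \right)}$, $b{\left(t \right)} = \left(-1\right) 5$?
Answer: $\frac{16196506}{1398441} \approx 11.582$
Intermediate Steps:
$b{\left(t \right)} = -5$
$O{\left(w,g \right)} = - \frac{5}{4} + \frac{g^{2}}{4}$ ($O{\left(w,g \right)} = \frac{g g - 5}{4} = \frac{g^{2} - 5}{4} = \frac{-5 + g^{2}}{4} = - \frac{5}{4} + \frac{g^{2}}{4}$)
$\frac{4171}{O{\left(-44,-37 \right)}} - \frac{2665}{4101} = \frac{4171}{- \frac{5}{4} + \frac{\left(-37\right)^{2}}{4}} - \frac{2665}{4101} = \frac{4171}{- \frac{5}{4} + \frac{1}{4} \cdot 1369} - \frac{2665}{4101} = \frac{4171}{- \frac{5}{4} + \frac{1369}{4}} - \frac{2665}{4101} = \frac{4171}{341} - \frac{2665}{4101} = \frac{16196506}{1398441}$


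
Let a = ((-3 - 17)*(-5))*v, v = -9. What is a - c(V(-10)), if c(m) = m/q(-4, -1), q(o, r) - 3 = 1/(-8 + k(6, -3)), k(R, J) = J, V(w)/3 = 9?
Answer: -29097/32 ≈ -909.28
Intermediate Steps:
V(w) = 27 (V(w) = 3*9 = 27)
q(o, r) = 32/11 (q(o, r) = 3 + 1/(-8 - 3) = 3 + 1/(-11) = 3 - 1/11 = 32/11)
a = -900 (a = ((-3 - 17)*(-5))*(-9) = -20*(-5)*(-9) = 100*(-9) = -900)
c(m) = 11*m/32 (c(m) = m/(32/11) = m*(11/32) = 11*m/32)
a - c(V(-10)) = -900 - 11*27/32 = -900 - 1*297/32 = -900 - 297/32 = -29097/32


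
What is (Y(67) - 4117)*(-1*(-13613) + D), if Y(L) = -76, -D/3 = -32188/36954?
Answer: -351618946273/6159 ≈ -5.7090e+7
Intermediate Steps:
D = 16094/6159 (D = -(-96564)/36954 = -3*(-16094/18477) = 16094/6159 ≈ 2.6131)
(Y(67) - 4117)*(-1*(-13613) + D) = (-76 - 4117)*(-1*(-13613) + 16094/6159) = -4193*(13613 + 16094/6159) = -4193*83858561/6159 = -351618946273/6159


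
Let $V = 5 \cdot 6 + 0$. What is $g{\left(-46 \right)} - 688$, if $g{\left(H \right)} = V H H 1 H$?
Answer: $-2920768$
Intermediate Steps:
$V = 30$ ($V = 30 + 0 = 30$)
$g{\left(H \right)} = 30 H^{3}$ ($g{\left(H \right)} = 30 H H 1 H = 30 H^{2} \cdot 1 H = 30 H^{2} H = 30 H^{3}$)
$g{\left(-46 \right)} - 688 = 30 \left(-46\right)^{3} - 688 = 30 \left(-97336\right) - 688 = -2920080 - 688 = -2920768$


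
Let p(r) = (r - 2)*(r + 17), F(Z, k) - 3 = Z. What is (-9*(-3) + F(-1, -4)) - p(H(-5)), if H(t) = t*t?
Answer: -937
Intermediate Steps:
F(Z, k) = 3 + Z
H(t) = t**2
p(r) = (-2 + r)*(17 + r)
(-9*(-3) + F(-1, -4)) - p(H(-5)) = (-9*(-3) + (3 - 1)) - (-34 + ((-5)**2)**2 + 15*(-5)**2) = (27 + 2) - (-34 + 25**2 + 15*25) = 29 - (-34 + 625 + 375) = 29 - 1*966 = 29 - 966 = -937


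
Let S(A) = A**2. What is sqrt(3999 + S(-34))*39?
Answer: 39*sqrt(5155) ≈ 2800.1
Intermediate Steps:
sqrt(3999 + S(-34))*39 = sqrt(3999 + (-34)**2)*39 = sqrt(3999 + 1156)*39 = sqrt(5155)*39 = 39*sqrt(5155)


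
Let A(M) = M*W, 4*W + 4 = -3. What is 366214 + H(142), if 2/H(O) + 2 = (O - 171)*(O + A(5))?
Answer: 5663499502/15465 ≈ 3.6621e+5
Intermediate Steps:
W = -7/4 (W = -1 + (1/4)*(-3) = -1 - 3/4 = -7/4 ≈ -1.7500)
A(M) = -7*M/4 (A(M) = M*(-7/4) = -7*M/4)
H(O) = 2/(-2 + (-171 + O)*(-35/4 + O)) (H(O) = 2/(-2 + (O - 171)*(O - 7/4*5)) = 2/(-2 + (-171 + O)*(O - 35/4)) = 2/(-2 + (-171 + O)*(-35/4 + O)))
366214 + H(142) = 366214 + 8/(5977 - 719*142 + 4*142**2) = 366214 + 8/(5977 - 102098 + 4*20164) = 366214 + 8/(5977 - 102098 + 80656) = 366214 + 8/(-15465) = 366214 + 8*(-1/15465) = 366214 - 8/15465 = 5663499502/15465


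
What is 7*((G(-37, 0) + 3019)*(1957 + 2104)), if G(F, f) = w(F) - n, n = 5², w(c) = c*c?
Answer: 124027001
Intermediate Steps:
w(c) = c²
n = 25
G(F, f) = -25 + F² (G(F, f) = F² - 1*25 = F² - 25 = -25 + F²)
7*((G(-37, 0) + 3019)*(1957 + 2104)) = 7*(((-25 + (-37)²) + 3019)*(1957 + 2104)) = 7*(((-25 + 1369) + 3019)*4061) = 7*((1344 + 3019)*4061) = 7*(4363*4061) = 7*17718143 = 124027001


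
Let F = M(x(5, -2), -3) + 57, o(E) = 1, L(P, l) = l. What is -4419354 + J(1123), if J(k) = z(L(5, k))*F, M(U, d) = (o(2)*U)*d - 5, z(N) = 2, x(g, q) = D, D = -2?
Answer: -4419238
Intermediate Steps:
x(g, q) = -2
M(U, d) = -5 + U*d (M(U, d) = (1*U)*d - 5 = U*d - 5 = -5 + U*d)
F = 58 (F = (-5 - 2*(-3)) + 57 = (-5 + 6) + 57 = 1 + 57 = 58)
J(k) = 116 (J(k) = 2*58 = 116)
-4419354 + J(1123) = -4419354 + 116 = -4419238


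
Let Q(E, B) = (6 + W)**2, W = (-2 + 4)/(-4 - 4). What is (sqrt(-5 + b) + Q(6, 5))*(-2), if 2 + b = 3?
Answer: -529/8 - 4*I ≈ -66.125 - 4.0*I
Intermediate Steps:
b = 1 (b = -2 + 3 = 1)
W = -1/4 (W = 2/(-8) = 2*(-1/8) = -1/4 ≈ -0.25000)
Q(E, B) = 529/16 (Q(E, B) = (6 - 1/4)**2 = (23/4)**2 = 529/16)
(sqrt(-5 + b) + Q(6, 5))*(-2) = (sqrt(-5 + 1) + 529/16)*(-2) = (sqrt(-4) + 529/16)*(-2) = (2*I + 529/16)*(-2) = (529/16 + 2*I)*(-2) = -529/8 - 4*I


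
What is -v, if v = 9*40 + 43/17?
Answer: -6163/17 ≈ -362.53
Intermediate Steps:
v = 6163/17 (v = 360 + 43*(1/17) = 360 + 43/17 = 6163/17 ≈ 362.53)
-v = -1*6163/17 = -6163/17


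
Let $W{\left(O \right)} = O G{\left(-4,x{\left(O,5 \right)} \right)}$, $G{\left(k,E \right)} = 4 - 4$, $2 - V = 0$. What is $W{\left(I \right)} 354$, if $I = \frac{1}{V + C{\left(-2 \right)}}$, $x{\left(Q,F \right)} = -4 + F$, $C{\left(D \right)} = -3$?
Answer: $0$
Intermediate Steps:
$V = 2$ ($V = 2 - 0 = 2 + 0 = 2$)
$G{\left(k,E \right)} = 0$ ($G{\left(k,E \right)} = 4 - 4 = 0$)
$I = -1$ ($I = \frac{1}{2 - 3} = \frac{1}{-1} = -1$)
$W{\left(O \right)} = 0$ ($W{\left(O \right)} = O 0 = 0$)
$W{\left(I \right)} 354 = 0 \cdot 354 = 0$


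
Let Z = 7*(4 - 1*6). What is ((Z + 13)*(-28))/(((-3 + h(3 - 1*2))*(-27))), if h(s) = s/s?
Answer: 14/27 ≈ 0.51852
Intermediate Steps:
h(s) = 1
Z = -14 (Z = 7*(4 - 6) = 7*(-2) = -14)
((Z + 13)*(-28))/(((-3 + h(3 - 1*2))*(-27))) = ((-14 + 13)*(-28))/(((-3 + 1)*(-27))) = (-1*(-28))/((-2*(-27))) = 28/54 = 28*(1/54) = 14/27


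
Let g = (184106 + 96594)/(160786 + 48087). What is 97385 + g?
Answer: 2905911115/29839 ≈ 97386.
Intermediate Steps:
g = 40100/29839 (g = 280700/208873 = 280700*(1/208873) = 40100/29839 ≈ 1.3439)
97385 + g = 97385 + 40100/29839 = 2905911115/29839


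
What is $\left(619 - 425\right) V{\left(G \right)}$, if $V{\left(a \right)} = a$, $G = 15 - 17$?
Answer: $-388$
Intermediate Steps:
$G = -2$
$\left(619 - 425\right) V{\left(G \right)} = \left(619 - 425\right) \left(-2\right) = 194 \left(-2\right) = -388$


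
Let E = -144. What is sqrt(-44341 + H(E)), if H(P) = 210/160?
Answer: I*sqrt(709435)/4 ≈ 210.57*I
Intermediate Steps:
H(P) = 21/16 (H(P) = 210*(1/160) = 21/16)
sqrt(-44341 + H(E)) = sqrt(-44341 + 21/16) = sqrt(-709435/16) = I*sqrt(709435)/4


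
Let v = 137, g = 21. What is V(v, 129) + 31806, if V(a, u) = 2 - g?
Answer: 31787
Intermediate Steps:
V(a, u) = -19 (V(a, u) = 2 - 1*21 = 2 - 21 = -19)
V(v, 129) + 31806 = -19 + 31806 = 31787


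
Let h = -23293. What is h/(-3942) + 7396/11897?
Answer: 306271853/46897974 ≈ 6.5306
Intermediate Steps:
h/(-3942) + 7396/11897 = -23293/(-3942) + 7396/11897 = -23293*(-1/3942) + 7396*(1/11897) = 23293/3942 + 7396/11897 = 306271853/46897974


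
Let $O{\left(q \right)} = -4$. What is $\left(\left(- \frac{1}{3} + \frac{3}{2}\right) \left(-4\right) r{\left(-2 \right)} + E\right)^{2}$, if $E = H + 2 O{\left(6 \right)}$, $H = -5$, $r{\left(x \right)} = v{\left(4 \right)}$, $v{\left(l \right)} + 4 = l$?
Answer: $169$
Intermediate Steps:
$v{\left(l \right)} = -4 + l$
$r{\left(x \right)} = 0$ ($r{\left(x \right)} = -4 + 4 = 0$)
$E = -13$ ($E = -5 + 2 \left(-4\right) = -5 - 8 = -13$)
$\left(\left(- \frac{1}{3} + \frac{3}{2}\right) \left(-4\right) r{\left(-2 \right)} + E\right)^{2} = \left(\left(- \frac{1}{3} + \frac{3}{2}\right) \left(-4\right) 0 - 13\right)^{2} = \left(\frac{7}{6} \left(-4\right) 0 - 13\right)^{2} = \left(\left(- \frac{14}{3}\right) 0 - 13\right)^{2} = \left(0 - 13\right)^{2} = \left(-13\right)^{2} = 169$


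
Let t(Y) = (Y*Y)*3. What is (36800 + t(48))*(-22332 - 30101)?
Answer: -2291951296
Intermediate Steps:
t(Y) = 3*Y**2 (t(Y) = Y**2*3 = 3*Y**2)
(36800 + t(48))*(-22332 - 30101) = (36800 + 3*48**2)*(-22332 - 30101) = (36800 + 3*2304)*(-52433) = (36800 + 6912)*(-52433) = 43712*(-52433) = -2291951296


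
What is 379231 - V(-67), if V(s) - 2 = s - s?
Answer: 379229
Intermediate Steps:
V(s) = 2 (V(s) = 2 + (s - s) = 2 + 0 = 2)
379231 - V(-67) = 379231 - 1*2 = 379231 - 2 = 379229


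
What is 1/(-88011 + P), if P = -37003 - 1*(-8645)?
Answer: -1/116369 ≈ -8.5934e-6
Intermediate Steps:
P = -28358 (P = -37003 + 8645 = -28358)
1/(-88011 + P) = 1/(-88011 - 28358) = 1/(-116369) = -1/116369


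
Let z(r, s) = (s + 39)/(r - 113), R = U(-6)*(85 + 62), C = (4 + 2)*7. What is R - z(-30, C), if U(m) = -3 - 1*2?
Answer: -105024/143 ≈ -734.43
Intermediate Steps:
U(m) = -5 (U(m) = -3 - 2 = -5)
C = 42 (C = 6*7 = 42)
R = -735 (R = -5*(85 + 62) = -5*147 = -735)
z(r, s) = (39 + s)/(-113 + r)
R - z(-30, C) = -735 - (39 + 42)/(-113 - 30) = -735 - 81/(-143) = -735 - (-1)*81/143 = -735 - 1*(-81/143) = -735 + 81/143 = -105024/143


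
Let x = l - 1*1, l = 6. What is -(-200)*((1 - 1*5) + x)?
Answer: 200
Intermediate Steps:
x = 5 (x = 6 - 1*1 = 6 - 1 = 5)
-(-200)*((1 - 1*5) + x) = -(-200)*((1 - 1*5) + 5) = -(-200)*((1 - 5) + 5) = -(-200)*(-4 + 5) = -(-200) = -50*(-4) = 200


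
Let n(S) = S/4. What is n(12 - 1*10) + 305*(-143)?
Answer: -87229/2 ≈ -43615.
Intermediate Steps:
n(S) = S/4 (n(S) = S*(¼) = S/4)
n(12 - 1*10) + 305*(-143) = (12 - 1*10)/4 + 305*(-143) = (12 - 10)/4 - 43615 = (¼)*2 - 43615 = ½ - 43615 = -87229/2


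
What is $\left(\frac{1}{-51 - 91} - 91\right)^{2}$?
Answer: $\frac{167003929}{20164} \approx 8282.3$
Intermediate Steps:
$\left(\frac{1}{-51 - 91} - 91\right)^{2} = \left(\frac{1}{-142} - 91\right)^{2} = \left(- \frac{1}{142} - 91\right)^{2} = \left(- \frac{12923}{142}\right)^{2} = \frac{167003929}{20164}$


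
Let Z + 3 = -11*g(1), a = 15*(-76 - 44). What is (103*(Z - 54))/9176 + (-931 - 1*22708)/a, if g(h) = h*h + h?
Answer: 6320777/516150 ≈ 12.246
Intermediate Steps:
a = -1800 (a = 15*(-120) = -1800)
g(h) = h + h² (g(h) = h² + h = h + h²)
Z = -25 (Z = -3 - 11*(1 + 1) = -3 - 11*2 = -3 - 22 = -25)
(103*(Z - 54))/9176 + (-931 - 1*22708)/a = (103*(-25 - 54))/9176 + (-931 - 1*22708)/(-1800) = (103*(-79))*(1/9176) + (-931 - 22708)*(-1/1800) = -8137*1/9176 - 23639*(-1/1800) = -8137/9176 + 23639/1800 = 6320777/516150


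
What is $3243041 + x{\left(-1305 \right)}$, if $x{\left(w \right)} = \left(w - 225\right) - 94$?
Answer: $3241417$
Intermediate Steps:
$x{\left(w \right)} = -319 + w$ ($x{\left(w \right)} = \left(-225 + w\right) - 94 = -319 + w$)
$3243041 + x{\left(-1305 \right)} = 3243041 - 1624 = 3241417$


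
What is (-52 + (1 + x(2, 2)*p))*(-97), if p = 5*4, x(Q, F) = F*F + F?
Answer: -6693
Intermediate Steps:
x(Q, F) = F + F² (x(Q, F) = F² + F = F + F²)
p = 20
(-52 + (1 + x(2, 2)*p))*(-97) = (-52 + (1 + (2*(1 + 2))*20))*(-97) = (-52 + (1 + (2*3)*20))*(-97) = (-52 + (1 + 6*20))*(-97) = (-52 + (1 + 120))*(-97) = (-52 + 121)*(-97) = 69*(-97) = -6693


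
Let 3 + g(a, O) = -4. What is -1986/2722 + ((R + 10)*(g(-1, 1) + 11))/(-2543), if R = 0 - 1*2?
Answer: -2568751/3461023 ≈ -0.74219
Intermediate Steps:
R = -2 (R = 0 - 2 = -2)
g(a, O) = -7 (g(a, O) = -3 - 4 = -7)
-1986/2722 + ((R + 10)*(g(-1, 1) + 11))/(-2543) = -1986/2722 + ((-2 + 10)*(-7 + 11))/(-2543) = -1986*1/2722 + (8*4)*(-1/2543) = -993/1361 + 32*(-1/2543) = -993/1361 - 32/2543 = -2568751/3461023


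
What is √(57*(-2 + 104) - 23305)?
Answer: I*√17491 ≈ 132.25*I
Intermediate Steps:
√(57*(-2 + 104) - 23305) = √(57*102 - 23305) = √(5814 - 23305) = √(-17491) = I*√17491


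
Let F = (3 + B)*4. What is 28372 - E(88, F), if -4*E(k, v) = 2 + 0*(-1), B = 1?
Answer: 56745/2 ≈ 28373.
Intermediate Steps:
F = 16 (F = (3 + 1)*4 = 4*4 = 16)
E(k, v) = -1/2 (E(k, v) = -(2 + 0*(-1))/4 = -(2 + 0)/4 = -1/4*2 = -1/2)
28372 - E(88, F) = 28372 - 1*(-1/2) = 28372 + 1/2 = 56745/2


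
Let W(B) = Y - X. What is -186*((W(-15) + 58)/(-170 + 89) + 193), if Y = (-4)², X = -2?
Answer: -964534/27 ≈ -35724.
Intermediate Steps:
Y = 16
W(B) = 18 (W(B) = 16 - 1*(-2) = 16 + 2 = 18)
-186*((W(-15) + 58)/(-170 + 89) + 193) = -186*((18 + 58)/(-170 + 89) + 193) = -186*(76/(-81) + 193) = -186*(76*(-1/81) + 193) = -186*(-76/81 + 193) = -186*15557/81 = -964534/27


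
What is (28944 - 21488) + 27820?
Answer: 35276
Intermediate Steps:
(28944 - 21488) + 27820 = 7456 + 27820 = 35276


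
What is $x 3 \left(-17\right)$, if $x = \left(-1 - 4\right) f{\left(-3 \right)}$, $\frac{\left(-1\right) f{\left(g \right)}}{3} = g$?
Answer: $2295$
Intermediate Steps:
$f{\left(g \right)} = - 3 g$
$x = -45$ ($x = \left(-1 - 4\right) \left(\left(-3\right) \left(-3\right)\right) = \left(-5\right) 9 = -45$)
$x 3 \left(-17\right) = - 45 \cdot 3 \left(-17\right) = \left(-45\right) \left(-51\right) = 2295$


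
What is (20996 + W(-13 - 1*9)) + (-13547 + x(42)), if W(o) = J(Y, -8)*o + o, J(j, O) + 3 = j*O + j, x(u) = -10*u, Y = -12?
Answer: 5225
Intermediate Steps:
J(j, O) = -3 + j + O*j (J(j, O) = -3 + (j*O + j) = -3 + (O*j + j) = -3 + (j + O*j) = -3 + j + O*j)
W(o) = 82*o (W(o) = (-3 - 12 - 8*(-12))*o + o = (-3 - 12 + 96)*o + o = 81*o + o = 82*o)
(20996 + W(-13 - 1*9)) + (-13547 + x(42)) = (20996 + 82*(-13 - 1*9)) + (-13547 - 10*42) = (20996 + 82*(-13 - 9)) + (-13547 - 420) = (20996 + 82*(-22)) - 13967 = (20996 - 1804) - 13967 = 19192 - 13967 = 5225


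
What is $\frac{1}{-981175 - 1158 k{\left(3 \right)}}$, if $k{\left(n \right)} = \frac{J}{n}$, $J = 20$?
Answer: $- \frac{1}{988895} \approx -1.0112 \cdot 10^{-6}$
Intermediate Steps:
$k{\left(n \right)} = \frac{20}{n}$
$\frac{1}{-981175 - 1158 k{\left(3 \right)}} = \frac{1}{-981175 - 1158 \cdot \frac{20}{3}} = \frac{1}{-981175 - 1158 \cdot 20 \cdot \frac{1}{3}} = \frac{1}{-981175 - 7720} = \frac{1}{-988895} = - \frac{1}{988895}$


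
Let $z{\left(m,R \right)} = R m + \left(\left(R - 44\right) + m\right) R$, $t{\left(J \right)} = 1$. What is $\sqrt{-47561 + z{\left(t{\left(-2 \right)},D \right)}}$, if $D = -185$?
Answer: $11 i \sqrt{46} \approx 74.606 i$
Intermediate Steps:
$z{\left(m,R \right)} = R m + R \left(-44 + R + m\right)$ ($z{\left(m,R \right)} = R m + \left(\left(-44 + R\right) + m\right) R = R m + \left(-44 + R + m\right) R = R m + R \left(-44 + R + m\right)$)
$\sqrt{-47561 + z{\left(t{\left(-2 \right)},D \right)}} = \sqrt{-47561 - 185 \left(-44 - 185 + 2 \cdot 1\right)} = \sqrt{-47561 - 185 \left(-44 - 185 + 2\right)} = \sqrt{-47561 - -41995} = \sqrt{-47561 + 41995} = \sqrt{-5566} = 11 i \sqrt{46}$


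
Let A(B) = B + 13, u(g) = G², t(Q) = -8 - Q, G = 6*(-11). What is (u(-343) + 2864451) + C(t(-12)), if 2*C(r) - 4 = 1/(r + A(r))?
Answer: 120489979/42 ≈ 2.8688e+6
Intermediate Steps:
G = -66
u(g) = 4356 (u(g) = (-66)² = 4356)
A(B) = 13 + B
C(r) = 2 + 1/(2*(13 + 2*r)) (C(r) = 2 + 1/(2*(r + (13 + r))) = 2 + 1/(2*(13 + 2*r)))
(u(-343) + 2864451) + C(t(-12)) = (4356 + 2864451) + (53 + 8*(-8 - 1*(-12)))/(2*(13 + 2*(-8 - 1*(-12)))) = 2868807 + (53 + 8*(-8 + 12))/(2*(13 + 2*(-8 + 12))) = 2868807 + (53 + 8*4)/(2*(13 + 2*4)) = 2868807 + (53 + 32)/(2*(13 + 8)) = 2868807 + (½)*85/21 = 2868807 + (½)*(1/21)*85 = 2868807 + 85/42 = 120489979/42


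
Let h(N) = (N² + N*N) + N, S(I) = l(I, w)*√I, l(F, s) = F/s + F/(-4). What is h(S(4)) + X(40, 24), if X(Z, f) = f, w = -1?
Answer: 214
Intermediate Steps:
l(F, s) = -F/4 + F/s (l(F, s) = F/s + F*(-¼) = F/s - F/4 = -F/4 + F/s)
S(I) = -5*I^(3/2)/4 (S(I) = (-I/4 + I/(-1))*√I = (-I/4 + I*(-1))*√I = (-I/4 - I)*√I = (-5*I/4)*√I = -5*I^(3/2)/4)
h(N) = N + 2*N² (h(N) = (N² + N²) + N = 2*N² + N = N + 2*N²)
h(S(4)) + X(40, 24) = (-5*4^(3/2)/4)*(1 + 2*(-5*4^(3/2)/4)) + 24 = (-5/4*8)*(1 + 2*(-5/4*8)) + 24 = -10*(1 + 2*(-10)) + 24 = -10*(1 - 20) + 24 = -10*(-19) + 24 = 190 + 24 = 214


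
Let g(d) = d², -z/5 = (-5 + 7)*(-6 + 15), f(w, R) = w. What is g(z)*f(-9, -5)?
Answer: -72900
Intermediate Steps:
z = -90 (z = -5*(-5 + 7)*(-6 + 15) = -10*9 = -5*18 = -90)
g(z)*f(-9, -5) = (-90)²*(-9) = 8100*(-9) = -72900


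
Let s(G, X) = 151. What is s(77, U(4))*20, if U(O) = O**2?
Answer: 3020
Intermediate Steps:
s(77, U(4))*20 = 151*20 = 3020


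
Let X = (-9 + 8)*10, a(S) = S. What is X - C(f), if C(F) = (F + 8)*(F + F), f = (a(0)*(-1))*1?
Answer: -10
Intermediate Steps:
f = 0 (f = (0*(-1))*1 = 0*1 = 0)
C(F) = 2*F*(8 + F) (C(F) = (8 + F)*(2*F) = 2*F*(8 + F))
X = -10 (X = -1*10 = -10)
X - C(f) = -10 - 2*0*(8 + 0) = -10 - 2*0*8 = -10 - 1*0 = -10 + 0 = -10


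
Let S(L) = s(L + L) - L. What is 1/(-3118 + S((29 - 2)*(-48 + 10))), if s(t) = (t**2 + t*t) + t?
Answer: 1/8417264 ≈ 1.1880e-7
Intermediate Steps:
s(t) = t + 2*t**2 (s(t) = (t**2 + t**2) + t = 2*t**2 + t = t + 2*t**2)
S(L) = -L + 2*L*(1 + 4*L) (S(L) = (L + L)*(1 + 2*(L + L)) - L = (2*L)*(1 + 2*(2*L)) - L = (2*L)*(1 + 4*L) - L = 2*L*(1 + 4*L) - L = -L + 2*L*(1 + 4*L))
1/(-3118 + S((29 - 2)*(-48 + 10))) = 1/(-3118 + ((29 - 2)*(-48 + 10))*(1 + 8*((29 - 2)*(-48 + 10)))) = 1/(-3118 + (27*(-38))*(1 + 8*(27*(-38)))) = 1/(-3118 - 1026*(1 + 8*(-1026))) = 1/(-3118 - 1026*(1 - 8208)) = 1/(-3118 - 1026*(-8207)) = 1/(-3118 + 8420382) = 1/8417264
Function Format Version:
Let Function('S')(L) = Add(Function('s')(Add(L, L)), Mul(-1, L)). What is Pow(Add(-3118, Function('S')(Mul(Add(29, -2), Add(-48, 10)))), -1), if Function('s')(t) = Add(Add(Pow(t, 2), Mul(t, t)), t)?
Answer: Rational(1, 8417264) ≈ 1.1880e-7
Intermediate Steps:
Function('s')(t) = Add(t, Mul(2, Pow(t, 2))) (Function('s')(t) = Add(Add(Pow(t, 2), Pow(t, 2)), t) = Add(Mul(2, Pow(t, 2)), t) = Add(t, Mul(2, Pow(t, 2))))
Function('S')(L) = Add(Mul(-1, L), Mul(2, L, Add(1, Mul(4, L)))) (Function('S')(L) = Add(Mul(Add(L, L), Add(1, Mul(2, Add(L, L)))), Mul(-1, L)) = Add(Mul(Mul(2, L), Add(1, Mul(2, Mul(2, L)))), Mul(-1, L)) = Add(Mul(Mul(2, L), Add(1, Mul(4, L))), Mul(-1, L)) = Add(Mul(2, L, Add(1, Mul(4, L))), Mul(-1, L)) = Add(Mul(-1, L), Mul(2, L, Add(1, Mul(4, L)))))
Pow(Add(-3118, Function('S')(Mul(Add(29, -2), Add(-48, 10)))), -1) = Pow(Add(-3118, Mul(Mul(Add(29, -2), Add(-48, 10)), Add(1, Mul(8, Mul(Add(29, -2), Add(-48, 10)))))), -1) = Pow(Add(-3118, Mul(Mul(27, -38), Add(1, Mul(8, Mul(27, -38))))), -1) = Pow(Add(-3118, Mul(-1026, Add(1, Mul(8, -1026)))), -1) = Pow(Add(-3118, Mul(-1026, Add(1, -8208))), -1) = Pow(Add(-3118, Mul(-1026, -8207)), -1) = Pow(Add(-3118, 8420382), -1) = Pow(8417264, -1) = Rational(1, 8417264)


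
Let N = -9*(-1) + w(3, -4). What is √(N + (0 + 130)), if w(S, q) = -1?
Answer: √138 ≈ 11.747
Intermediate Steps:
N = 8 (N = -9*(-1) - 1 = 9 - 1 = 8)
√(N + (0 + 130)) = √(8 + (0 + 130)) = √(8 + 130) = √138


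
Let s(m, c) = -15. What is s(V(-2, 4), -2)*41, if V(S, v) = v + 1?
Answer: -615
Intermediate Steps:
V(S, v) = 1 + v
s(V(-2, 4), -2)*41 = -15*41 = -615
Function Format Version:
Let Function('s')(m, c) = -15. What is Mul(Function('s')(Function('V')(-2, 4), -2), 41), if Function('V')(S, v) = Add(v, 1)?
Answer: -615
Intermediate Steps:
Function('V')(S, v) = Add(1, v)
Mul(Function('s')(Function('V')(-2, 4), -2), 41) = Mul(-15, 41) = -615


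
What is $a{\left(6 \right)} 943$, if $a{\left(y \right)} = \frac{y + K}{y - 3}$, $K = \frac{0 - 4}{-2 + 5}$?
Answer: $\frac{13202}{9} \approx 1466.9$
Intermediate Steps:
$K = - \frac{4}{3} \approx -1.3333$
$a{\left(y \right)} = \frac{- \frac{4}{3} + y}{-3 + y}$ ($a{\left(y \right)} = \frac{y - \frac{4}{3}}{y - 3} = \frac{- \frac{4}{3} + y}{-3 + y}$)
$a{\left(6 \right)} 943 = \frac{- \frac{4}{3} + 6}{-3 + 6} \cdot 943 = \frac{1}{3} \cdot \frac{14}{3} \cdot 943 = \frac{14}{9} \cdot 943 = \frac{13202}{9}$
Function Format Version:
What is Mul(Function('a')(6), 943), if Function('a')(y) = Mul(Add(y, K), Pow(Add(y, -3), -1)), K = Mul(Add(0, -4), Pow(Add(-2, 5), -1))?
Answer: Rational(13202, 9) ≈ 1466.9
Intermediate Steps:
K = Rational(-4, 3) (K = Mul(-4, Pow(3, -1)) = Mul(-4, Rational(1, 3)) = Rational(-4, 3) ≈ -1.3333)
Function('a')(y) = Mul(Pow(Add(-3, y), -1), Add(Rational(-4, 3), y)) (Function('a')(y) = Mul(Add(y, Rational(-4, 3)), Pow(Add(y, -3), -1)) = Mul(Add(Rational(-4, 3), y), Pow(Add(-3, y), -1)) = Mul(Pow(Add(-3, y), -1), Add(Rational(-4, 3), y)))
Mul(Function('a')(6), 943) = Mul(Mul(Pow(Add(-3, 6), -1), Add(Rational(-4, 3), 6)), 943) = Mul(Mul(Pow(3, -1), Rational(14, 3)), 943) = Mul(Mul(Rational(1, 3), Rational(14, 3)), 943) = Mul(Rational(14, 9), 943) = Rational(13202, 9)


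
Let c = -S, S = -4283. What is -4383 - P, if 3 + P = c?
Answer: -8663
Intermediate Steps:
c = 4283 (c = -1*(-4283) = 4283)
P = 4280 (P = -3 + 4283 = 4280)
-4383 - P = -4383 - 1*4280 = -4383 - 4280 = -8663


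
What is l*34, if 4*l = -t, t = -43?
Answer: 731/2 ≈ 365.50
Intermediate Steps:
l = 43/4 (l = (-1*(-43))/4 = (¼)*43 = 43/4 ≈ 10.750)
l*34 = (43/4)*34 = 731/2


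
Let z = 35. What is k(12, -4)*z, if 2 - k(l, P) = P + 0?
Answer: 210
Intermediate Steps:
k(l, P) = 2 - P (k(l, P) = 2 - (P + 0) = 2 - P)
k(12, -4)*z = (2 - 1*(-4))*35 = (2 + 4)*35 = 6*35 = 210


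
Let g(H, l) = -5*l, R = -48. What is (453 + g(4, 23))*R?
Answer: -16224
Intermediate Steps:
(453 + g(4, 23))*R = (453 - 5*23)*(-48) = (453 - 115)*(-48) = 338*(-48) = -16224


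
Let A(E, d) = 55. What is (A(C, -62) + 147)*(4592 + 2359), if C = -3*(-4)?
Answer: 1404102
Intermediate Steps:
C = 12
(A(C, -62) + 147)*(4592 + 2359) = (55 + 147)*(4592 + 2359) = 202*6951 = 1404102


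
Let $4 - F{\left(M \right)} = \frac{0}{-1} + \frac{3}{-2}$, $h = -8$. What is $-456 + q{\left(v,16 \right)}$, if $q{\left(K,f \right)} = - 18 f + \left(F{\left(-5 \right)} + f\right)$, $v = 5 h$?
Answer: $- \frac{1445}{2} \approx -722.5$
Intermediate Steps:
$v = -40$ ($v = 5 \left(-8\right) = -40$)
$F{\left(M \right)} = \frac{11}{2}$ ($F{\left(M \right)} = 4 - \left(\frac{0}{-1} + \frac{3}{-2}\right) = 4 - \left(0 \left(-1\right) + 3 \left(- \frac{1}{2}\right)\right) = 4 - \left(0 - \frac{3}{2}\right) = 4 - - \frac{3}{2} = 4 + \frac{3}{2} = \frac{11}{2}$)
$q{\left(K,f \right)} = \frac{11}{2} - 17 f$ ($q{\left(K,f \right)} = - 18 f + \left(\frac{11}{2} + f\right) = \frac{11}{2} - 17 f$)
$-456 + q{\left(v,16 \right)} = -456 + \left(\frac{11}{2} - 272\right) = -456 - \frac{533}{2} = - \frac{1445}{2}$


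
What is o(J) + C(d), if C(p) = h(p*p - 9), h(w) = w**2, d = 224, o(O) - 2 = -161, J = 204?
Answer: 2516727730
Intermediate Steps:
o(O) = -159 (o(O) = 2 - 161 = -159)
C(p) = (-9 + p**2)**2 (C(p) = (p*p - 9)**2 = (p**2 - 9)**2 = (-9 + p**2)**2)
o(J) + C(d) = -159 + (-9 + 224**2)**2 = -159 + (-9 + 50176)**2 = -159 + 50167**2 = -159 + 2516727889 = 2516727730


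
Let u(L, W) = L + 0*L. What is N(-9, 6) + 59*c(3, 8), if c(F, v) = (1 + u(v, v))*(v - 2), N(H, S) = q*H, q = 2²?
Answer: 3150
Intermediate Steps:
q = 4
N(H, S) = 4*H
u(L, W) = L (u(L, W) = L + 0 = L)
c(F, v) = (1 + v)*(-2 + v) (c(F, v) = (1 + v)*(v - 2) = (1 + v)*(-2 + v))
N(-9, 6) + 59*c(3, 8) = 4*(-9) + 59*(-2 + 8² - 1*8) = -36 + 59*(-2 + 64 - 8) = -36 + 59*54 = -36 + 3186 = 3150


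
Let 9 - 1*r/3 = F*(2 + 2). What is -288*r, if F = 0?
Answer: -7776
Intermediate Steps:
r = 27 (r = 27 - 0*(2 + 2) = 27 - 0*4 = 27 - 3*0 = 27 + 0 = 27)
-288*r = -288*27 = -7776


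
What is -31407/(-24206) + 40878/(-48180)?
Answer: 1148457/2557555 ≈ 0.44904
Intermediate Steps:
-31407/(-24206) + 40878/(-48180) = -31407*(-1/24206) + 40878*(-1/48180) = 1653/1274 - 6813/8030 = 1148457/2557555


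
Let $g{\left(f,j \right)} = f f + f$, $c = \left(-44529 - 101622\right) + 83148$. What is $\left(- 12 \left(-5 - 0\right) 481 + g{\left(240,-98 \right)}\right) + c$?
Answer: $23697$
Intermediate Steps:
$c = -63003$ ($c = -146151 + 83148 = -63003$)
$g{\left(f,j \right)} = f + f^{2}$ ($g{\left(f,j \right)} = f^{2} + f = f + f^{2}$)
$\left(- 12 \left(-5 - 0\right) 481 + g{\left(240,-98 \right)}\right) + c = \left(- 12 \left(-5 - 0\right) 481 + 240 \left(1 + 240\right)\right) - 63003 = \left(- 12 \left(-5 + 0\right) 481 + 240 \cdot 241\right) - 63003 = \left(\left(-12\right) \left(-5\right) 481 + 57840\right) - 63003 = \left(60 \cdot 481 + 57840\right) - 63003 = \left(28860 + 57840\right) - 63003 = 86700 - 63003 = 23697$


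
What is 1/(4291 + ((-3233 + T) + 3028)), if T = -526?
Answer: 1/3560 ≈ 0.00028090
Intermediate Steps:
1/(4291 + ((-3233 + T) + 3028)) = 1/(4291 + ((-3233 - 526) + 3028)) = 1/(4291 + (-3759 + 3028)) = 1/(4291 - 731) = 1/3560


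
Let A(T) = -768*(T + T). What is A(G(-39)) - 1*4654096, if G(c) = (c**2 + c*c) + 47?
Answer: -9398800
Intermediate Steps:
G(c) = 47 + 2*c**2 (G(c) = (c**2 + c**2) + 47 = 2*c**2 + 47 = 47 + 2*c**2)
A(T) = -1536*T
A(G(-39)) - 1*4654096 = -1536*(47 + 2*(-39)**2) - 1*4654096 = -1536*(47 + 2*1521) - 4654096 = -1536*(47 + 3042) - 4654096 = -1536*3089 - 4654096 = -4744704 - 4654096 = -9398800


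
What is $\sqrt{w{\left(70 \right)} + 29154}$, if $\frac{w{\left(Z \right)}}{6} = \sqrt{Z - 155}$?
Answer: $\sqrt{29154 + 6 i \sqrt{85}} \approx 170.75 + 0.162 i$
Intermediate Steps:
$w{\left(Z \right)} = 6 \sqrt{-155 + Z}$ ($w{\left(Z \right)} = 6 \sqrt{Z - 155} = 6 \sqrt{-155 + Z}$)
$\sqrt{w{\left(70 \right)} + 29154} = \sqrt{6 \sqrt{-155 + 70} + 29154} = \sqrt{6 \sqrt{-85} + 29154} = \sqrt{6 i \sqrt{85} + 29154} = \sqrt{29154 + 6 i \sqrt{85}}$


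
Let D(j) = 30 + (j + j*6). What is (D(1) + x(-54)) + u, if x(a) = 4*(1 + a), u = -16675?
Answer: -16850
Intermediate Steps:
x(a) = 4 + 4*a
D(j) = 30 + 7*j (D(j) = 30 + (j + 6*j) = 30 + 7*j)
(D(1) + x(-54)) + u = ((30 + 7*1) + (4 + 4*(-54))) - 16675 = ((30 + 7) + (4 - 216)) - 16675 = (37 - 212) - 16675 = -175 - 16675 = -16850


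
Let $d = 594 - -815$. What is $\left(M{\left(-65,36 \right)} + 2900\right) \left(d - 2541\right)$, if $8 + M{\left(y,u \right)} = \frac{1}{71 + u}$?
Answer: $- \frac{350291740}{107} \approx -3.2738 \cdot 10^{6}$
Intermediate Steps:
$d = 1409$ ($d = 594 + 815 = 1409$)
$M{\left(y,u \right)} = -8 + \frac{1}{71 + u}$
$\left(M{\left(-65,36 \right)} + 2900\right) \left(d - 2541\right) = \left(\frac{-567 - 288}{71 + 36} + 2900\right) \left(1409 - 2541\right) = \left(\frac{-567 - 288}{107} + 2900\right) \left(-1132\right) = \left(\frac{1}{107} \left(-855\right) + 2900\right) \left(-1132\right) = \left(- \frac{855}{107} + 2900\right) \left(-1132\right) = \frac{309445}{107} \left(-1132\right) = - \frac{350291740}{107}$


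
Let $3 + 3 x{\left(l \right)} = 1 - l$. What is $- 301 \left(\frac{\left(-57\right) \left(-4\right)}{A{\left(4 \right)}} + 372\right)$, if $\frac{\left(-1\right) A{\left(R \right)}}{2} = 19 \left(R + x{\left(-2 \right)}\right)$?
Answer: $- \frac{223041}{2} \approx -1.1152 \cdot 10^{5}$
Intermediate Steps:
$x{\left(l \right)} = - \frac{2}{3} - \frac{l}{3}$ ($x{\left(l \right)} = -1 + \frac{1 - l}{3} = -1 - \left(- \frac{1}{3} + \frac{l}{3}\right) = - \frac{2}{3} - \frac{l}{3}$)
$A{\left(R \right)} = - 38 R$ ($A{\left(R \right)} = - 2 \cdot 19 \left(R - 0\right) = - 2 \cdot 19 \left(R + \left(- \frac{2}{3} + \frac{2}{3}\right)\right) = - 2 \cdot 19 \left(R + 0\right) = - 2 \cdot 19 R = - 38 R$)
$- 301 \left(\frac{\left(-57\right) \left(-4\right)}{A{\left(4 \right)}} + 372\right) = - 301 \left(\frac{\left(-57\right) \left(-4\right)}{\left(-38\right) 4} + 372\right) = - 301 \left(\frac{228}{-152} + 372\right) = - 301 \left(228 \left(- \frac{1}{152}\right) + 372\right) = - 301 \left(- \frac{3}{2} + 372\right) = \left(-301\right) \frac{741}{2} = - \frac{223041}{2}$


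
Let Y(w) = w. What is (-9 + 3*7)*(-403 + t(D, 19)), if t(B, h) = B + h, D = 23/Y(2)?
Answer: -4470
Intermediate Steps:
D = 23/2 ≈ 11.500
(-9 + 3*7)*(-403 + t(D, 19)) = (-9 + 3*7)*(-403 + (23/2 + 19)) = (-9 + 21)*(-403 + 61/2) = 12*(-745/2) = -4470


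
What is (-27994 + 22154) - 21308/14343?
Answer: -11969204/2049 ≈ -5841.5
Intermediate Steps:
(-27994 + 22154) - 21308/14343 = -5840 - 21308*1/14343 = -5840 - 3044/2049 = -11969204/2049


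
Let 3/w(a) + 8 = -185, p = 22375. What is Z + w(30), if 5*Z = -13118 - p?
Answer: -6850164/965 ≈ -7098.6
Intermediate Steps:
w(a) = -3/193 (w(a) = 3/(-8 - 185) = 3/(-193) = 3*(-1/193) = -3/193)
Z = -35493/5 (Z = (-13118 - 1*22375)/5 = (-13118 - 22375)/5 = (⅕)*(-35493) = -35493/5 ≈ -7098.6)
Z + w(30) = -35493/5 - 3/193 = -6850164/965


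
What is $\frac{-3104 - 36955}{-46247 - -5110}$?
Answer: $\frac{40059}{41137} \approx 0.97379$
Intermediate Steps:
$\frac{-3104 - 36955}{-46247 - -5110} = - \frac{40059}{-46247 + \left(-13412 + 18522\right)} = - \frac{40059}{-46247 + 5110} = - \frac{40059}{-41137} = \left(-40059\right) \left(- \frac{1}{41137}\right) = \frac{40059}{41137}$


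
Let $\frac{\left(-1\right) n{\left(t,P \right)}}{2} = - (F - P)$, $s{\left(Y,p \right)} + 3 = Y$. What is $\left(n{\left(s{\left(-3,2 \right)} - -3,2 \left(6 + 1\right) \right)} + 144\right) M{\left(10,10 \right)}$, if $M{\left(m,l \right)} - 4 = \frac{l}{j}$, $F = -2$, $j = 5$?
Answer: $672$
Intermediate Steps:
$s{\left(Y,p \right)} = -3 + Y$
$M{\left(m,l \right)} = 4 + \frac{l}{5}$
$n{\left(t,P \right)} = -4 - 2 P$ ($n{\left(t,P \right)} = - 2 \left(- (-2 - P)\right) = - 2 \left(2 + P\right) = -4 - 2 P$)
$\left(n{\left(s{\left(-3,2 \right)} - -3,2 \left(6 + 1\right) \right)} + 144\right) M{\left(10,10 \right)} = \left(\left(-4 - 2 \cdot 2 \left(6 + 1\right)\right) + 144\right) \left(4 + \frac{1}{5} \cdot 10\right) = \left(\left(-4 - 2 \cdot 2 \cdot 7\right) + 144\right) \left(4 + 2\right) = \left(\left(-4 - 28\right) + 144\right) 6 = \left(-32 + 144\right) 6 = 112 \cdot 6 = 672$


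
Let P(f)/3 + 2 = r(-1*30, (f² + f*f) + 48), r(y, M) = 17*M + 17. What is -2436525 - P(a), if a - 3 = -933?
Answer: -90658818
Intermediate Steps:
a = -930 (a = 3 - 933 = -930)
r(y, M) = 17 + 17*M
P(f) = 2493 + 102*f² (P(f) = -6 + 3*(17 + 17*((f² + f*f) + 48)) = -6 + 3*(17 + 17*((f² + f²) + 48)) = -6 + 3*(17 + 17*(2*f² + 48)) = -6 + 3*(17 + 17*(48 + 2*f²)) = -6 + 3*(17 + (816 + 34*f²)) = -6 + 3*(833 + 34*f²) = -6 + (2499 + 102*f²) = 2493 + 102*f²)
-2436525 - P(a) = -2436525 - (2493 + 102*(-930)²) = -2436525 - (2493 + 102*864900) = -2436525 - (2493 + 88219800) = -2436525 - 1*88222293 = -2436525 - 88222293 = -90658818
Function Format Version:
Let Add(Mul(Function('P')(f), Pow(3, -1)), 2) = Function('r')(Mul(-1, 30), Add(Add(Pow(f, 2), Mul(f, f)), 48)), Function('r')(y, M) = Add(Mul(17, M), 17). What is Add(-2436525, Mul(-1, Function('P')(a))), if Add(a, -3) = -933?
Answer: -90658818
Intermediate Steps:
a = -930 (a = Add(3, -933) = -930)
Function('r')(y, M) = Add(17, Mul(17, M))
Function('P')(f) = Add(2493, Mul(102, Pow(f, 2))) (Function('P')(f) = Add(-6, Mul(3, Add(17, Mul(17, Add(Add(Pow(f, 2), Mul(f, f)), 48))))) = Add(-6, Mul(3, Add(17, Mul(17, Add(Add(Pow(f, 2), Pow(f, 2)), 48))))) = Add(-6, Mul(3, Add(17, Mul(17, Add(Mul(2, Pow(f, 2)), 48))))) = Add(-6, Mul(3, Add(17, Mul(17, Add(48, Mul(2, Pow(f, 2))))))) = Add(-6, Mul(3, Add(17, Add(816, Mul(34, Pow(f, 2)))))) = Add(-6, Mul(3, Add(833, Mul(34, Pow(f, 2))))) = Add(-6, Add(2499, Mul(102, Pow(f, 2)))) = Add(2493, Mul(102, Pow(f, 2))))
Add(-2436525, Mul(-1, Function('P')(a))) = Add(-2436525, Mul(-1, Add(2493, Mul(102, Pow(-930, 2))))) = Add(-2436525, Mul(-1, Add(2493, Mul(102, 864900)))) = Add(-2436525, Mul(-1, Add(2493, 88219800))) = Add(-2436525, Mul(-1, 88222293)) = Add(-2436525, -88222293) = -90658818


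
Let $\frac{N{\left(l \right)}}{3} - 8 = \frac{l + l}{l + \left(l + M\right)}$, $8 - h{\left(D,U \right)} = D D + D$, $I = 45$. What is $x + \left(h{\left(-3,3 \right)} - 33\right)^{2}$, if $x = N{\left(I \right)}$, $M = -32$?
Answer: $\frac{28700}{29} \approx 989.66$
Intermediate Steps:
$h{\left(D,U \right)} = 8 - D - D^{2}$ ($h{\left(D,U \right)} = 8 - \left(D D + D\right) = 8 - \left(D^{2} + D\right) = 8 - \left(D + D^{2}\right) = 8 - D - D^{2}$)
$N{\left(l \right)} = 24 + \frac{6 l}{-32 + 2 l}$ ($N{\left(l \right)} = 24 + 3 \frac{l + l}{l + \left(l - 32\right)} = 24 + 3 \frac{2 l}{l + \left(-32 + l\right)} = 24 + 3 \frac{2 l}{-32 + 2 l} = 24 + \frac{6 l}{-32 + 2 l}$)
$x = \frac{831}{29}$ ($x = \frac{3 \left(-128 + 9 \cdot 45\right)}{-16 + 45} = \frac{3 \left(-128 + 405\right)}{29} = 3 \cdot \frac{1}{29} \cdot 277 = \frac{831}{29} \approx 28.655$)
$x + \left(h{\left(-3,3 \right)} - 33\right)^{2} = \frac{831}{29} + \left(\left(8 - -3 - \left(-3\right)^{2}\right) - 33\right)^{2} = \frac{831}{29} + \left(\left(8 + 3 - 9\right) - 33\right)^{2} = \frac{831}{29} + \left(2 - 33\right)^{2} = \frac{831}{29} + \left(-31\right)^{2} = \frac{831}{29} + 961 = \frac{28700}{29}$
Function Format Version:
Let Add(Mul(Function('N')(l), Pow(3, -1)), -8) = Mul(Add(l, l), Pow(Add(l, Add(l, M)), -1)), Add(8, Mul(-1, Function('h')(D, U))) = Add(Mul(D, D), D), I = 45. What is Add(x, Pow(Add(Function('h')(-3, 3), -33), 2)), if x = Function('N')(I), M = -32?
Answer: Rational(28700, 29) ≈ 989.66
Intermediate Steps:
Function('h')(D, U) = Add(8, Mul(-1, D), Mul(-1, Pow(D, 2))) (Function('h')(D, U) = Add(8, Mul(-1, Add(Mul(D, D), D))) = Add(8, Mul(-1, Add(Pow(D, 2), D))) = Add(8, Mul(-1, Add(D, Pow(D, 2)))) = Add(8, Add(Mul(-1, D), Mul(-1, Pow(D, 2)))) = Add(8, Mul(-1, D), Mul(-1, Pow(D, 2))))
Function('N')(l) = Add(24, Mul(6, l, Pow(Add(-32, Mul(2, l)), -1))) (Function('N')(l) = Add(24, Mul(3, Mul(Add(l, l), Pow(Add(l, Add(l, -32)), -1)))) = Add(24, Mul(3, Mul(Mul(2, l), Pow(Add(l, Add(-32, l)), -1)))) = Add(24, Mul(3, Mul(Mul(2, l), Pow(Add(-32, Mul(2, l)), -1)))) = Add(24, Mul(3, Mul(2, l, Pow(Add(-32, Mul(2, l)), -1)))) = Add(24, Mul(6, l, Pow(Add(-32, Mul(2, l)), -1))))
x = Rational(831, 29) (x = Mul(3, Pow(Add(-16, 45), -1), Add(-128, Mul(9, 45))) = Mul(3, Pow(29, -1), Add(-128, 405)) = Mul(3, Rational(1, 29), 277) = Rational(831, 29) ≈ 28.655)
Add(x, Pow(Add(Function('h')(-3, 3), -33), 2)) = Add(Rational(831, 29), Pow(Add(Add(8, Mul(-1, -3), Mul(-1, Pow(-3, 2))), -33), 2)) = Add(Rational(831, 29), Pow(Add(Add(8, 3, Mul(-1, 9)), -33), 2)) = Add(Rational(831, 29), Pow(Add(Add(8, 3, -9), -33), 2)) = Add(Rational(831, 29), Pow(Add(2, -33), 2)) = Add(Rational(831, 29), Pow(-31, 2)) = Add(Rational(831, 29), 961) = Rational(28700, 29)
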